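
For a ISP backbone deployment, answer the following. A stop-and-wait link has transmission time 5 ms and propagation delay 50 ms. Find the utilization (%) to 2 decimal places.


Given: Ttrans = 5 ms, Tprop = 50 ms
RTT = 2 * Tprop = 2 * 50 = 100 ms
U = Ttrans / (Ttrans + RTT)
U = 5 / (5 + 100)
U = 5 / 105 = 0.047619
U% = 4.76%

4.76


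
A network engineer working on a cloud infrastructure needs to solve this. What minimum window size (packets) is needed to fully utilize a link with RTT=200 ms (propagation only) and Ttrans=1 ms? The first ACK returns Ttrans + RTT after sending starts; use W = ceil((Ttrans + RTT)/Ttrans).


Given: Ttrans = 1 ms, RTT = 200 ms (= 2 * Tprop, Tprop = 100 ms)
Time until first ACK returns = Ttrans + RTT = 1 + 200 = 201 ms
Need W * Ttrans >= Ttrans + RTT  ->  W >= (Ttrans + RTT) / Ttrans
(Ttrans + RTT) / Ttrans = 201 / 1 = 201
W_min = ceil(201) = 201

201


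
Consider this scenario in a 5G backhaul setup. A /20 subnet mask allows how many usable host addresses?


Given: subnet mask /20
Host bits = 32 - 20 = 12
Total addresses = 2^12 = 4096
Usable hosts = 4096 - 2 (network + broadcast) = 4094

4094


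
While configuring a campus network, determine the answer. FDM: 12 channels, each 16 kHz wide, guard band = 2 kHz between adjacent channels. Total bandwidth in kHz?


Given: 12 channels, 16 kHz each, guard = 2 kHz
Channel bandwidth = 12 * 16 = 192 kHz
Guard bands = 11 gaps * 2 kHz = 22 kHz
Total = 192 + 22 = 214 kHz

214


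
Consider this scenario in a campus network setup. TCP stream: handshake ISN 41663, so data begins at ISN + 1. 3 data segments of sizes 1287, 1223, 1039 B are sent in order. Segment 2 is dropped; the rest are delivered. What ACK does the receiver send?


SYN uses sequence number 41663; first data byte = ISN + 1 = 41664.
Segment 1: SEQ = 41664, len = 1287 B, covers [41664, 42950]
Segment 2: SEQ = 42951, len = 1223 B, covers [42951, 44173] [LOST]
Segment 3: SEQ = 44174, len = 1039 B, covers [44174, 45212]
In-order data received: bytes [41664, 42950] (segments 1..1).
Segment 2 missing -> gap begins at byte 42951; later segments buffered out of order.
Cumulative ACK = next expected in-order byte = 41664 + 1287 = 42951

42951


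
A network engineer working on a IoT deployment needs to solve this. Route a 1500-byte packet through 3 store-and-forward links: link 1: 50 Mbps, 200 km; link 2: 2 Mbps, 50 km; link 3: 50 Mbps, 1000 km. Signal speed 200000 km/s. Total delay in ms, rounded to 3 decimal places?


Packet = 1500 bytes = 12000 bits. Store-and-forward: sum (t_trans + t_prop) per link.
Link 1: t_trans = 12000/(50*10^6) s = 0.2400 ms; t_prop = 200/200000 s = 1.0000 ms; subtotal = 1.2400 ms
Link 2: t_trans = 12000/(2*10^6) s = 6.0000 ms; t_prop = 50/200000 s = 0.2500 ms; subtotal = 6.2500 ms
Link 3: t_trans = 12000/(50*10^6) s = 0.2400 ms; t_prop = 1000/200000 s = 5.0000 ms; subtotal = 5.2400 ms
End-to-end = 1.2400 + 6.2500 + 5.2400 = 12.7300 ms -> 12.730 ms (3 dp)

12.730


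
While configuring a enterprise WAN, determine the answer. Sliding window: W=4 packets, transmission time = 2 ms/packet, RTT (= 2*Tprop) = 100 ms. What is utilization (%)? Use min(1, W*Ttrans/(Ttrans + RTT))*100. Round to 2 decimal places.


Given: W = 4, Ttrans = 2 ms, RTT = 100 ms (= 2 * Tprop, Tprop = 50 ms)
Cycle time = Ttrans + RTT = 2 + 100 = 102 ms (first packet sent until its ACK returns)
W * Ttrans = 4 * 2 = 8 ms of sending per cycle
W * Ttrans / (Ttrans + RTT) = 8 / 102 = 0.078431
U = min(1, 0.078431) = 0.078431
U% = 7.84%

7.84


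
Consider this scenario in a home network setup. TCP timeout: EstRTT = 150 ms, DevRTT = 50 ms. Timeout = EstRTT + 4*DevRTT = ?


Given: EstRTT = 150 ms, DevRTT = 50 ms
Timeout = EstRTT + 4 * DevRTT
4 * DevRTT = 4 * 50 = 200
Timeout = 150 + 200 = 350 ms

350


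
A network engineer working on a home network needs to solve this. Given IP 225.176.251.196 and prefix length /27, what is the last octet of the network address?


Given: IP = 225.176.251.196, prefix = /27
Subnet mask = 255.255.255.224
Last octet of IP: 196
Last octet of mask: 224
Network last octet = 196 AND 224 = 192

192


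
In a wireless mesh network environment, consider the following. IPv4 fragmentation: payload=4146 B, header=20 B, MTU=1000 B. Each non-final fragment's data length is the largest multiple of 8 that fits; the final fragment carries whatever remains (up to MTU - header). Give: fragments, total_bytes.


Max data per non-final fragment = floor((MTU - header)/8)*8 = floor((1000 - 20)/8)*8 = floor(980/8)*8 = 976 B
Final fragment needs no 8-byte alignment: it can carry up to MTU - header = 980 B
Non-final fragments needed = ceil((payload - 980) / 976) = ceil(3166/976) = ceil(3.2439) = 4
Number of fragments = 4 + 1 = 5
Fragment sizes (data): 4 * 976 B + 242 B (last, 242 <= 980 OK)
Total bytes sent = payload + n_frags * header = 4146 + 5*20 = 4146 + 100 = 4246 B

5, 4246


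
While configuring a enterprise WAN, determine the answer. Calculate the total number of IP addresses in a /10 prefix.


Given: CIDR prefix /10
Host bits = 32 - 10 = 22
Total addresses = 2^22 = 4194304

4194304


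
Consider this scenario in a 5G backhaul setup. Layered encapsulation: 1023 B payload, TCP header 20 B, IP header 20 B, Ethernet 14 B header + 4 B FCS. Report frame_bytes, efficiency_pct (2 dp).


TCP segment = 1023 + 20 = 1043 B
IP packet = 1043 + 20 = 1063 B
Ethernet frame = 1063 + 14 + 4 = 1081 B
Efficiency = app / frame = 1023 / 1081 = 0.946346 = 94.6346% -> 94.63% (2 dp)

1081, 94.63


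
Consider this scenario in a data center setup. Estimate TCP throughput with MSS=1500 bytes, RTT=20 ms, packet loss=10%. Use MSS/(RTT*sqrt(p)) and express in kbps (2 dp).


Given: MSS = 1500 bytes, RTT = 20 ms, loss = 10%
RTT in seconds = 20 / 1000 = 0.02
Loss rate = 10% = 0.1
sqrt(loss) = sqrt(0.1) = 0.316227766017
Throughput (bytes/s) = 1500 / (0.02 * 0.316227766017) = 237170.8245
Throughput (kbps) = 237170.8245 * 8 / 1000 = 1897.366596 -> 1897.37 kbps (2 dp)

1897.37


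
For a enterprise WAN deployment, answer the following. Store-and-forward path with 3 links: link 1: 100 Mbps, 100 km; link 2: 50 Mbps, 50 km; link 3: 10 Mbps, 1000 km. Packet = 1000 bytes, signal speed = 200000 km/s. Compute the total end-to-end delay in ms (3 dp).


Packet = 1000 bytes = 8000 bits. Store-and-forward: sum (t_trans + t_prop) per link.
Link 1: t_trans = 8000/(100*10^6) s = 0.0800 ms; t_prop = 100/200000 s = 0.5000 ms; subtotal = 0.5800 ms
Link 2: t_trans = 8000/(50*10^6) s = 0.1600 ms; t_prop = 50/200000 s = 0.2500 ms; subtotal = 0.4100 ms
Link 3: t_trans = 8000/(10*10^6) s = 0.8000 ms; t_prop = 1000/200000 s = 5.0000 ms; subtotal = 5.8000 ms
End-to-end = 0.5800 + 0.4100 + 5.8000 = 6.7900 ms -> 6.790 ms (3 dp)

6.790


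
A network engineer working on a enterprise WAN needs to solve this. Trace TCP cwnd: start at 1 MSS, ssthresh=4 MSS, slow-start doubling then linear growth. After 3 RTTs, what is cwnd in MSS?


RTT 0: cwnd = 1 MSS (initial)
RTT 1: cwnd = 2 MSS (slow start, doubled)
RTT 2: cwnd = 4 MSS (slow start, doubled)
RTT 3: cwnd = 5 MSS (congestion avoidance, +1)

5


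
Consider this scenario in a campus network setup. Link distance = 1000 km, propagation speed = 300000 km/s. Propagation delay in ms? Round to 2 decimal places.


Given: distance = 1000 km, speed = 300000 km/s
Delay = distance / speed = 1000 / 300000 seconds
Delay in ms = 1000 * 1000 / 300000
Delay = 3.3333 ms
Rounded to 2 dp = 3.33 ms

3.33


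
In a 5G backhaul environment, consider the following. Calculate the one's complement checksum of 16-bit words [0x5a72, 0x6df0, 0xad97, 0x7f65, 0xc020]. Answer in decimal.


Given words: [0x5a72, 0x6df0, 0xad97, 0x7f65, 0xc020]
Step 1: Sum all words
Raw sum = 23154 + 28144 + 44439 + 32613 + 49184 = 177534
Step 2: Fold carry: (46462 + 2) = 46464
One's complement = ~46464 & 0xFFFF = 19071

19071


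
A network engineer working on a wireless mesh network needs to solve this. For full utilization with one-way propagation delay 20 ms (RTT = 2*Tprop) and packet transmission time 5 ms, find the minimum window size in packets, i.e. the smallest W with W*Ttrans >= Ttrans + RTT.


Given: Ttrans = 5 ms, RTT = 40 ms (= 2 * Tprop, Tprop = 20 ms)
Time until first ACK returns = Ttrans + RTT = 5 + 40 = 45 ms
Need W * Ttrans >= Ttrans + RTT  ->  W >= (Ttrans + RTT) / Ttrans
(Ttrans + RTT) / Ttrans = 45 / 5 = 9
W_min = ceil(9) = 9

9


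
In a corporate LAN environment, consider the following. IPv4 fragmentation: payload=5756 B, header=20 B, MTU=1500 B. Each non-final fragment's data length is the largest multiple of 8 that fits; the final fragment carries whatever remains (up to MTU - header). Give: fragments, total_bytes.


Max data per non-final fragment = floor((MTU - header)/8)*8 = floor((1500 - 20)/8)*8 = floor(1480/8)*8 = 1480 B
Final fragment needs no 8-byte alignment: it can carry up to MTU - header = 1480 B
Non-final fragments needed = ceil((payload - 1480) / 1480) = ceil(4276/1480) = ceil(2.8892) = 3
Number of fragments = 3 + 1 = 4
Fragment sizes (data): 3 * 1480 B + 1316 B (last, 1316 <= 1480 OK)
Total bytes sent = payload + n_frags * header = 5756 + 4*20 = 5756 + 80 = 5836 B

4, 5836


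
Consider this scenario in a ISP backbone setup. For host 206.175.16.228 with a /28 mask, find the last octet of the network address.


Given: IP = 206.175.16.228, prefix = /28
Subnet mask = 255.255.255.240
Last octet of IP: 228
Last octet of mask: 240
Network last octet = 228 AND 240 = 224

224


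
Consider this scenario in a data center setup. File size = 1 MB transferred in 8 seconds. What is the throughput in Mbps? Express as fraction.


Given: file = 1 MB, time = 8 s
File in Mb = 1 * 8 = 8 Mb
Throughput = 8 / 8 Mbps
Throughput = 1 Mbps

1


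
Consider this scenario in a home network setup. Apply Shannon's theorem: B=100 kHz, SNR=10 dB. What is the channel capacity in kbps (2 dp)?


Given: B = 100 kHz, SNR = 10 dB
SNR linear = 10^(10/10) = 10
1 + SNR = 11
log2(11) = 3.4594316186
C = 100 * 1000 * 3.4594316186 = 345943.1619 bps
C = 345.943162 kbps -> 345.94 kbps (2 dp)

345.94


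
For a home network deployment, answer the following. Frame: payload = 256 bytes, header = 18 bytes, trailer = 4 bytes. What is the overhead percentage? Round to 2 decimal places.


Given: payload = 256 B, header = 18 B, trailer = 4 B
Overhead bytes = header + trailer = 18 + 4 = 22
Total frame = payload + overhead = 256 + 22 = 278
Overhead % = 22 / 278 * 100 = 7.9137% -> 7.91% (2 dp)

7.91


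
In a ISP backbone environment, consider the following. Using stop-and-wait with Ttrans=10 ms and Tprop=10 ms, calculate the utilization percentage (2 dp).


Given: Ttrans = 10 ms, Tprop = 10 ms
RTT = 2 * Tprop = 2 * 10 = 20 ms
U = Ttrans / (Ttrans + RTT)
U = 10 / (10 + 20)
U = 10 / 30 = 0.333333
U% = 33.33%

33.33


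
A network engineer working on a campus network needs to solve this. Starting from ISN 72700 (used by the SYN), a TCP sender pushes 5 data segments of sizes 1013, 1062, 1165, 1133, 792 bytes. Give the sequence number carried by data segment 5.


The SYN occupies sequence number ISN = 72700, so the first data byte is ISN + 1 = 72701.
SEQ of data segment i = (ISN + 1) + sum of payload sizes of segments 1..i-1.
Segment 1: SEQ = 72701, payload = 1013 bytes
Segment 2: SEQ = 73714, payload = 1062 bytes
Segment 3: SEQ = 74776, payload = 1165 bytes
Segment 4: SEQ = 75941, payload = 1133 bytes
Segment 5: SEQ = 77074, payload = 792 bytes
SEQ of segment 5 = 72701 + 1013 + 1062 + 1165 + 1133 = 77074

77074


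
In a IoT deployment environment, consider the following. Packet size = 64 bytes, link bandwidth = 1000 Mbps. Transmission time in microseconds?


Given: packet = 64 bytes, bandwidth = 1000 Mbps
Packet in bits = 64 * 8 = 512 bits
Bandwidth = 1000 * 10^6 = 1000000000 bps
Time = 512 / 1000000000 seconds
Time in us = 512 * 10^6 / 1000000000 = 0.512

0.512


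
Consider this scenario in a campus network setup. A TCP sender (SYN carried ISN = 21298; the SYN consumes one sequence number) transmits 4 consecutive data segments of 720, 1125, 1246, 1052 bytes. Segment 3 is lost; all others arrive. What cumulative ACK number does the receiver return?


SYN uses sequence number 21298; first data byte = ISN + 1 = 21299.
Segment 1: SEQ = 21299, len = 720 B, covers [21299, 22018]
Segment 2: SEQ = 22019, len = 1125 B, covers [22019, 23143]
Segment 3: SEQ = 23144, len = 1246 B, covers [23144, 24389] [LOST]
Segment 4: SEQ = 24390, len = 1052 B, covers [24390, 25441]
In-order data received: bytes [21299, 23143] (segments 1..2).
Segment 3 missing -> gap begins at byte 23144; later segments buffered out of order.
Cumulative ACK = next expected in-order byte = 21299 + 720 + 1125 = 23144

23144


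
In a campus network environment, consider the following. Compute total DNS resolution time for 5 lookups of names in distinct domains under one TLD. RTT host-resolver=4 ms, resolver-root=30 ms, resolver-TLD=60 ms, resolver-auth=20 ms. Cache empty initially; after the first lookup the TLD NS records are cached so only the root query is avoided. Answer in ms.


Lookup 1 (cold cache): local + root + TLD + auth = 4 + 30 + 60 + 20 = 114 ms
Lookups 2..5 (TLD NS cached -> skip root; new domain -> still ask TLD and auth): local + TLD + auth = 4 + 60 + 20 = 84 ms each
Remaining 4 lookups: 4 * 84 = 336 ms
Total = 114 + 336 = 450 ms

450


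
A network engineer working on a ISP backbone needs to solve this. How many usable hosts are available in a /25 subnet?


Given: subnet mask /25
Host bits = 32 - 25 = 7
Total addresses = 2^7 = 128
Usable hosts = 128 - 2 (network + broadcast) = 126

126


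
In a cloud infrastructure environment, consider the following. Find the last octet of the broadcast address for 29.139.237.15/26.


Given: IP = 29.139.237.15, prefix = /26
Host bits = 32 - 26 = 6
Network last octet = 15 AND mask = 0
Host part size = 2^6 - 1 = 63
Broadcast last octet = 0 OR 63 = 63

63


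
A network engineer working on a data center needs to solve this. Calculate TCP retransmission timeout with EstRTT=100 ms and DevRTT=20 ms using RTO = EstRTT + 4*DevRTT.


Given: EstRTT = 100 ms, DevRTT = 20 ms
Timeout = EstRTT + 4 * DevRTT
4 * DevRTT = 4 * 20 = 80
Timeout = 100 + 80 = 180 ms

180


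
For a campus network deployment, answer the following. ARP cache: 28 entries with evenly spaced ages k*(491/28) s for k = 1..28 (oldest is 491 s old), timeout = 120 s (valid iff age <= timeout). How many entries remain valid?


Ages are k * 491/28 s for k = 1..28 (spacing = 17.5357 s).
Entry k is valid iff k * 491/28 <= 120 iff k <= 28 * 120 / 491 = 6.8432
n_valid = floor(6.8432) = 6
(n_stale = 28 - 6 = 22)

6


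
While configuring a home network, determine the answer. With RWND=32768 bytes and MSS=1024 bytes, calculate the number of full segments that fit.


Given: RWND = 32768 bytes, MSS = 1024 bytes
Full segments = floor(RWND / MSS)
Full segments = floor(32768 / 1024)
Full segments = floor(32.0) = 32

32


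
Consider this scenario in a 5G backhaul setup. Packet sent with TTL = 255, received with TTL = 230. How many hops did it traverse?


Given: initial TTL = 255, received TTL = 230
Hops = initial TTL - received TTL
Hops = 255 - 230 = 25

25


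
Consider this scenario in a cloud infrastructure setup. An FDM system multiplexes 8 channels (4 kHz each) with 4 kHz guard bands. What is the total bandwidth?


Given: 8 channels, 4 kHz each, guard = 4 kHz
Channel bandwidth = 8 * 4 = 32 kHz
Guard bands = 7 gaps * 4 kHz = 28 kHz
Total = 32 + 28 = 60 kHz

60


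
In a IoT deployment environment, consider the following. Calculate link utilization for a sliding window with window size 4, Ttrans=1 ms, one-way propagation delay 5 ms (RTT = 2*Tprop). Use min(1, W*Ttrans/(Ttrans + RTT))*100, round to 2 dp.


Given: W = 4, Ttrans = 1 ms, RTT = 10 ms (= 2 * Tprop, Tprop = 5 ms)
Cycle time = Ttrans + RTT = 1 + 10 = 11 ms (first packet sent until its ACK returns)
W * Ttrans = 4 * 1 = 4 ms of sending per cycle
W * Ttrans / (Ttrans + RTT) = 4 / 11 = 0.363636
U = min(1, 0.363636) = 0.363636
U% = 36.36%

36.36


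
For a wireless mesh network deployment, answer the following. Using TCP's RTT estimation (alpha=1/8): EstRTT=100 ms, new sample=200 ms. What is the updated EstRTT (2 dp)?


Given: EstRTT = 100 ms, SampleRTT = 200 ms, alpha = 1/8
New EstRTT = (1 - alpha) * EstRTT + alpha * SampleRTT
(7/8) * 100 = 87.5
(1/8) * 200 = 25
New EstRTT = 87.5 + 25 = 112.5 ms -> 112.50 ms (2 dp)

112.50


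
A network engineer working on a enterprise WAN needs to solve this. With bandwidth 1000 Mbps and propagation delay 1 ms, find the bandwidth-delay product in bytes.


Given: bandwidth = 1000 Mbps, delay = 1 ms
BDP in bits = 1000 * 10^6 * 1 / 1000
BDP in bits = 1000000
BDP in bytes = 1000000 / 8 = 125000

125000


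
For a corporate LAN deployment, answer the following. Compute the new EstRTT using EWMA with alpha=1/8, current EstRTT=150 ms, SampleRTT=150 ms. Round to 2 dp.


Given: EstRTT = 150 ms, SampleRTT = 150 ms, alpha = 1/8
New EstRTT = (1 - alpha) * EstRTT + alpha * SampleRTT
(7/8) * 150 = 131.25
(1/8) * 150 = 18.75
New EstRTT = 131.25 + 18.75 = 150 ms -> 150.00 ms (2 dp)

150.00


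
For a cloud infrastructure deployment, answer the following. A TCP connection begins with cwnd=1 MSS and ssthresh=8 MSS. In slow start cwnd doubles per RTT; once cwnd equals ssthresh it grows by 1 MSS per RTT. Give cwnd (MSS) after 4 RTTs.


RTT 0: cwnd = 1 MSS (initial)
RTT 1: cwnd = 2 MSS (slow start, doubled)
RTT 2: cwnd = 4 MSS (slow start, doubled)
RTT 3: cwnd = 8 MSS (slow start, doubled)
RTT 4: cwnd = 9 MSS (congestion avoidance, +1)

9


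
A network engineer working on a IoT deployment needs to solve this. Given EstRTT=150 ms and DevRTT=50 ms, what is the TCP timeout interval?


Given: EstRTT = 150 ms, DevRTT = 50 ms
Timeout = EstRTT + 4 * DevRTT
4 * DevRTT = 4 * 50 = 200
Timeout = 150 + 200 = 350 ms

350


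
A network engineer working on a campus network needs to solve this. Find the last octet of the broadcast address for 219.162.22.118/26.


Given: IP = 219.162.22.118, prefix = /26
Host bits = 32 - 26 = 6
Network last octet = 118 AND mask = 64
Host part size = 2^6 - 1 = 63
Broadcast last octet = 64 OR 63 = 127

127


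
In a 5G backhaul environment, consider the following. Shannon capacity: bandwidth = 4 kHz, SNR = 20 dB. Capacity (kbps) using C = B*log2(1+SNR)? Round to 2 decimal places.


Given: B = 4 kHz, SNR = 20 dB
SNR linear = 10^(20/10) = 100
1 + SNR = 101
log2(101) = 6.6582114828
C = 4 * 1000 * 6.6582114828 = 26632.8459 bps
C = 26.632846 kbps -> 26.63 kbps (2 dp)

26.63


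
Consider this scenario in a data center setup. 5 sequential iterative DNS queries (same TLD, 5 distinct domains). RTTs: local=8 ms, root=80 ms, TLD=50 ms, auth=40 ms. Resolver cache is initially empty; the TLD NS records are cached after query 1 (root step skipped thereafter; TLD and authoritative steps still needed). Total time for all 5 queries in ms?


Lookup 1 (cold cache): local + root + TLD + auth = 8 + 80 + 50 + 40 = 178 ms
Lookups 2..5 (TLD NS cached -> skip root; new domain -> still ask TLD and auth): local + TLD + auth = 8 + 50 + 40 = 98 ms each
Remaining 4 lookups: 4 * 98 = 392 ms
Total = 178 + 392 = 570 ms

570


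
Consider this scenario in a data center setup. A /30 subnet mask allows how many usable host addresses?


Given: subnet mask /30
Host bits = 32 - 30 = 2
Total addresses = 2^2 = 4
Usable hosts = 4 - 2 (network + broadcast) = 2

2


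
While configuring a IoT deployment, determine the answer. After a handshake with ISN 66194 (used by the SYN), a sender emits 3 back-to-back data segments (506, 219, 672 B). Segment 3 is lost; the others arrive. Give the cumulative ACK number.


SYN uses sequence number 66194; first data byte = ISN + 1 = 66195.
Segment 1: SEQ = 66195, len = 506 B, covers [66195, 66700]
Segment 2: SEQ = 66701, len = 219 B, covers [66701, 66919]
Segment 3: SEQ = 66920, len = 672 B, covers [66920, 67591] [LOST]
In-order data received: bytes [66195, 66919] (segments 1..2).
Segment 3 missing -> gap begins at byte 66920.
Cumulative ACK = next expected in-order byte = 66195 + 506 + 219 = 66920

66920


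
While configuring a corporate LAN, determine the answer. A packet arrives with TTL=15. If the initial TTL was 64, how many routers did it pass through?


Given: initial TTL = 64, received TTL = 15
Hops = initial TTL - received TTL
Hops = 64 - 15 = 49

49


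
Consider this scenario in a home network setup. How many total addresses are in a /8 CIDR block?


Given: CIDR prefix /8
Host bits = 32 - 8 = 24
Total addresses = 2^24 = 16777216

16777216


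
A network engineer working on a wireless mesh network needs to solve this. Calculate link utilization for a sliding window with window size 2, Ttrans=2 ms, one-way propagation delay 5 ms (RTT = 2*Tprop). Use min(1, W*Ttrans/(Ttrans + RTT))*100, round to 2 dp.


Given: W = 2, Ttrans = 2 ms, RTT = 10 ms (= 2 * Tprop, Tprop = 5 ms)
Cycle time = Ttrans + RTT = 2 + 10 = 12 ms (first packet sent until its ACK returns)
W * Ttrans = 2 * 2 = 4 ms of sending per cycle
W * Ttrans / (Ttrans + RTT) = 4 / 12 = 0.333333
U = min(1, 0.333333) = 0.333333
U% = 33.33%

33.33


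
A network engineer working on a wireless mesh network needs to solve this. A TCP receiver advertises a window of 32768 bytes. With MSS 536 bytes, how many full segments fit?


Given: RWND = 32768 bytes, MSS = 536 bytes
Full segments = floor(RWND / MSS)
Full segments = floor(32768 / 536)
Full segments = floor(61.1343) = 61

61


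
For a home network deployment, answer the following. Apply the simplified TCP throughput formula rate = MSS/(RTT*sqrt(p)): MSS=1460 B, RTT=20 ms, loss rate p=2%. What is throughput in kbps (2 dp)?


Given: MSS = 1460 bytes, RTT = 20 ms, loss = 2%
RTT in seconds = 20 / 1000 = 0.02
Loss rate = 2% = 0.02
sqrt(loss) = sqrt(0.02) = 0.141421356237
Throughput (bytes/s) = 1460 / (0.02 * 0.141421356237) = 516187.9503
Throughput (kbps) = 516187.9503 * 8 / 1000 = 4129.503602 -> 4129.50 kbps (2 dp)

4129.50


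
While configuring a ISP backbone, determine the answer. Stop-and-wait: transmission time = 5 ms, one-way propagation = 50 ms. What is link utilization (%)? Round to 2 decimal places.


Given: Ttrans = 5 ms, Tprop = 50 ms
RTT = 2 * Tprop = 2 * 50 = 100 ms
U = Ttrans / (Ttrans + RTT)
U = 5 / (5 + 100)
U = 5 / 105 = 0.047619
U% = 4.76%

4.76


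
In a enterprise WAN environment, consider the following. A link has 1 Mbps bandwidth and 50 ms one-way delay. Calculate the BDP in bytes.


Given: bandwidth = 1 Mbps, delay = 50 ms
BDP in bits = 1 * 10^6 * 50 / 1000
BDP in bits = 50000
BDP in bytes = 50000 / 8 = 6250

6250


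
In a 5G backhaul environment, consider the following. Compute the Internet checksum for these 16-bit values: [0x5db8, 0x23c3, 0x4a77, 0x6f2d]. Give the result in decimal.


Given words: [0x5db8, 0x23c3, 0x4a77, 0x6f2d]
Step 1: Sum all words
Raw sum = 23992 + 9155 + 19063 + 28461 = 80671
Step 2: Fold carry: (15135 + 1) = 15136
One's complement = ~15136 & 0xFFFF = 50399

50399


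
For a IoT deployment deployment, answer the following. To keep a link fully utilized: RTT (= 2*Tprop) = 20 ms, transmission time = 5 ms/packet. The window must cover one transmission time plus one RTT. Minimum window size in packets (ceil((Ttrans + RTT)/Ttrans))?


Given: Ttrans = 5 ms, RTT = 20 ms (= 2 * Tprop, Tprop = 10 ms)
Time until first ACK returns = Ttrans + RTT = 5 + 20 = 25 ms
Need W * Ttrans >= Ttrans + RTT  ->  W >= (Ttrans + RTT) / Ttrans
(Ttrans + RTT) / Ttrans = 25 / 5 = 5
W_min = ceil(5) = 5

5


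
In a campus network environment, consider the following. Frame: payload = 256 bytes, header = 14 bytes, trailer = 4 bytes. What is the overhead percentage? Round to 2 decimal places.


Given: payload = 256 B, header = 14 B, trailer = 4 B
Overhead bytes = header + trailer = 14 + 4 = 18
Total frame = payload + overhead = 256 + 18 = 274
Overhead % = 18 / 274 * 100 = 6.5693% -> 6.57% (2 dp)

6.57


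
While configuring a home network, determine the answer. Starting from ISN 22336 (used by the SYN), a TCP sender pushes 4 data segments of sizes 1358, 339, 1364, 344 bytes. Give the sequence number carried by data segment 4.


The SYN occupies sequence number ISN = 22336, so the first data byte is ISN + 1 = 22337.
SEQ of data segment i = (ISN + 1) + sum of payload sizes of segments 1..i-1.
Segment 1: SEQ = 22337, payload = 1358 bytes
Segment 2: SEQ = 23695, payload = 339 bytes
Segment 3: SEQ = 24034, payload = 1364 bytes
Segment 4: SEQ = 25398, payload = 344 bytes
SEQ of segment 4 = 22337 + 1358 + 339 + 1364 = 25398

25398


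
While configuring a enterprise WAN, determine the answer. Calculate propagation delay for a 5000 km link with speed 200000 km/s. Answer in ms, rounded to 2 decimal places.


Given: distance = 5000 km, speed = 200000 km/s
Delay = distance / speed = 5000 / 200000 seconds
Delay in ms = 5000 * 1000 / 200000
Delay = 25.0000 ms
Rounded to 2 dp = 25.00 ms

25.00


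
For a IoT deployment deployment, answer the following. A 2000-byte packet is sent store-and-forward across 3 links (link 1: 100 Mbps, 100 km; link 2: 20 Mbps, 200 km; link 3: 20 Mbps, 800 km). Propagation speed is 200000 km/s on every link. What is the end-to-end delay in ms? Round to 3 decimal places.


Packet = 2000 bytes = 16000 bits. Store-and-forward: sum (t_trans + t_prop) per link.
Link 1: t_trans = 16000/(100*10^6) s = 0.1600 ms; t_prop = 100/200000 s = 0.5000 ms; subtotal = 0.6600 ms
Link 2: t_trans = 16000/(20*10^6) s = 0.8000 ms; t_prop = 200/200000 s = 1.0000 ms; subtotal = 1.8000 ms
Link 3: t_trans = 16000/(20*10^6) s = 0.8000 ms; t_prop = 800/200000 s = 4.0000 ms; subtotal = 4.8000 ms
End-to-end = 0.6600 + 1.8000 + 4.8000 = 7.2600 ms -> 7.260 ms (3 dp)

7.260


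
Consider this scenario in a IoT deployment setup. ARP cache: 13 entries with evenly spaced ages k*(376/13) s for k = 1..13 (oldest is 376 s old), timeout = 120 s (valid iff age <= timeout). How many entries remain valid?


Ages are k * 376/13 s for k = 1..13 (spacing = 28.9231 s).
Entry k is valid iff k * 376/13 <= 120 iff k <= 13 * 120 / 376 = 4.1489
n_valid = floor(4.1489) = 4
(n_stale = 13 - 4 = 9)

4


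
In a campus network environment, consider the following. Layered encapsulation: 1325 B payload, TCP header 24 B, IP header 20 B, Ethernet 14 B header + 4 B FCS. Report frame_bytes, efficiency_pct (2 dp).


TCP segment = 1325 + 24 = 1349 B
IP packet = 1349 + 20 = 1369 B
Ethernet frame = 1369 + 14 + 4 = 1387 B
Efficiency = app / frame = 1325 / 1387 = 0.955299 = 95.5299% -> 95.53% (2 dp)

1387, 95.53


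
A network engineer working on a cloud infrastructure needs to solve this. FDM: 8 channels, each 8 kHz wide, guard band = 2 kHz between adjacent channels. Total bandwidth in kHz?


Given: 8 channels, 8 kHz each, guard = 2 kHz
Channel bandwidth = 8 * 8 = 64 kHz
Guard bands = 7 gaps * 2 kHz = 14 kHz
Total = 64 + 14 = 78 kHz

78


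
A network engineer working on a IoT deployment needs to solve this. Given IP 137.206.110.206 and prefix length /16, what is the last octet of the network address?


Given: IP = 137.206.110.206, prefix = /16
Subnet mask = 255.255.0.0
Last octet of IP: 206
Last octet of mask: 0
Network last octet = 206 AND 0 = 0

0


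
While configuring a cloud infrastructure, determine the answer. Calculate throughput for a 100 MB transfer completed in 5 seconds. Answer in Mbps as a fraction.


Given: file = 100 MB, time = 5 s
File in Mb = 100 * 8 = 800 Mb
Throughput = 800 / 5 Mbps
Throughput = 160 Mbps

160


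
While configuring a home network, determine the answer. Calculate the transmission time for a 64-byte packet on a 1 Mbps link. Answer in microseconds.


Given: packet = 64 bytes, bandwidth = 1 Mbps
Packet in bits = 64 * 8 = 512 bits
Bandwidth = 1 * 10^6 = 1000000 bps
Time = 512 / 1000000 seconds
Time in us = 512 * 10^6 / 1000000 = 512

512


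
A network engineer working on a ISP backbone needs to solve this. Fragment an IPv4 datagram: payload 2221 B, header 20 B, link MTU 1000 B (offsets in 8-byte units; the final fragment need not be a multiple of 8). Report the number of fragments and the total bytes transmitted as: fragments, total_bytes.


Max data per non-final fragment = floor((MTU - header)/8)*8 = floor((1000 - 20)/8)*8 = floor(980/8)*8 = 976 B
Final fragment needs no 8-byte alignment: it can carry up to MTU - header = 980 B
Non-final fragments needed = ceil((payload - 980) / 976) = ceil(1241/976) = ceil(1.2715) = 2
Number of fragments = 2 + 1 = 3
Fragment sizes (data): 2 * 976 B + 269 B (last, 269 <= 980 OK)
Total bytes sent = payload + n_frags * header = 2221 + 3*20 = 2221 + 60 = 2281 B

3, 2281


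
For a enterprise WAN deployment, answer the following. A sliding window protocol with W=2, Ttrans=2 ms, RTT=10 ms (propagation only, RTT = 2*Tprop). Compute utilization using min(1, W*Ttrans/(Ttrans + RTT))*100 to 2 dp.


Given: W = 2, Ttrans = 2 ms, RTT = 10 ms (= 2 * Tprop, Tprop = 5 ms)
Cycle time = Ttrans + RTT = 2 + 10 = 12 ms (first packet sent until its ACK returns)
W * Ttrans = 2 * 2 = 4 ms of sending per cycle
W * Ttrans / (Ttrans + RTT) = 4 / 12 = 0.333333
U = min(1, 0.333333) = 0.333333
U% = 33.33%

33.33


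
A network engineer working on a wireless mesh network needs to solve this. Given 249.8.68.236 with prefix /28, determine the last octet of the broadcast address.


Given: IP = 249.8.68.236, prefix = /28
Host bits = 32 - 28 = 4
Network last octet = 236 AND mask = 224
Host part size = 2^4 - 1 = 15
Broadcast last octet = 224 OR 15 = 239

239


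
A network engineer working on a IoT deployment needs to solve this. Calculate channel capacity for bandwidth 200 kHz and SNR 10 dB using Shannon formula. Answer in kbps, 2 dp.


Given: B = 200 kHz, SNR = 10 dB
SNR linear = 10^(10/10) = 10
1 + SNR = 11
log2(11) = 3.4594316186
C = 200 * 1000 * 3.4594316186 = 691886.3237 bps
C = 691.886324 kbps -> 691.89 kbps (2 dp)

691.89


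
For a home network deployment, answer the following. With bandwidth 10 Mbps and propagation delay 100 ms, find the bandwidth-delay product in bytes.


Given: bandwidth = 10 Mbps, delay = 100 ms
BDP in bits = 10 * 10^6 * 100 / 1000
BDP in bits = 1000000
BDP in bytes = 1000000 / 8 = 125000

125000


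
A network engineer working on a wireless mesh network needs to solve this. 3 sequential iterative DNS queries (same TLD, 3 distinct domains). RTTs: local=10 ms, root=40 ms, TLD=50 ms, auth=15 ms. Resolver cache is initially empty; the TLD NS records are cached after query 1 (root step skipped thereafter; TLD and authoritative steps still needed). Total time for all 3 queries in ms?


Lookup 1 (cold cache): local + root + TLD + auth = 10 + 40 + 50 + 15 = 115 ms
Lookups 2..3 (TLD NS cached -> skip root; new domain -> still ask TLD and auth): local + TLD + auth = 10 + 50 + 15 = 75 ms each
Remaining 2 lookups: 2 * 75 = 150 ms
Total = 115 + 150 = 265 ms

265


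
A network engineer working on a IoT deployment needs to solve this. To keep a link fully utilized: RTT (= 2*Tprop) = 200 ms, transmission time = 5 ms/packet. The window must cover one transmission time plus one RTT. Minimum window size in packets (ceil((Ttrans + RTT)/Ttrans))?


Given: Ttrans = 5 ms, RTT = 200 ms (= 2 * Tprop, Tprop = 100 ms)
Time until first ACK returns = Ttrans + RTT = 5 + 200 = 205 ms
Need W * Ttrans >= Ttrans + RTT  ->  W >= (Ttrans + RTT) / Ttrans
(Ttrans + RTT) / Ttrans = 205 / 5 = 41
W_min = ceil(41) = 41

41


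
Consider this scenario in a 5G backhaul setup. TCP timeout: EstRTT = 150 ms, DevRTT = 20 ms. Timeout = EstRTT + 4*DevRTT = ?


Given: EstRTT = 150 ms, DevRTT = 20 ms
Timeout = EstRTT + 4 * DevRTT
4 * DevRTT = 4 * 20 = 80
Timeout = 150 + 80 = 230 ms

230


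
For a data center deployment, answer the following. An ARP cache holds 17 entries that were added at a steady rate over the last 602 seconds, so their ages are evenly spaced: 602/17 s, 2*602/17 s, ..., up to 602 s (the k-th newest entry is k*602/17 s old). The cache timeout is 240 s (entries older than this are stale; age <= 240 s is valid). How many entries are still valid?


Ages are k * 602/17 s for k = 1..17 (spacing = 35.4118 s).
Entry k is valid iff k * 602/17 <= 240 iff k <= 17 * 240 / 602 = 6.7774
n_valid = floor(6.7774) = 6
(n_stale = 17 - 6 = 11)

6


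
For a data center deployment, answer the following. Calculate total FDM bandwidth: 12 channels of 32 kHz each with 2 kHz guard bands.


Given: 12 channels, 32 kHz each, guard = 2 kHz
Channel bandwidth = 12 * 32 = 384 kHz
Guard bands = 11 gaps * 2 kHz = 22 kHz
Total = 384 + 22 = 406 kHz

406


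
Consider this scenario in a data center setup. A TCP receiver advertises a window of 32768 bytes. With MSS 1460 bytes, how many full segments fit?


Given: RWND = 32768 bytes, MSS = 1460 bytes
Full segments = floor(RWND / MSS)
Full segments = floor(32768 / 1460)
Full segments = floor(22.4438) = 22

22


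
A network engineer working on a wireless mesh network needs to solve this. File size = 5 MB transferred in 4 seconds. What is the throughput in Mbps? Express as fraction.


Given: file = 5 MB, time = 4 s
File in Mb = 5 * 8 = 40 Mb
Throughput = 40 / 4 Mbps
Throughput = 10 Mbps

10


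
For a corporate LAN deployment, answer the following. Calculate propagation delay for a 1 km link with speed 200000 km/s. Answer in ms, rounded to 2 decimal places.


Given: distance = 1 km, speed = 200000 km/s
Delay = distance / speed = 1 / 200000 seconds
Delay in ms = 1 * 1000 / 200000
Delay = 0.0050 ms
Rounded to 2 dp = 0.01 ms

0.01


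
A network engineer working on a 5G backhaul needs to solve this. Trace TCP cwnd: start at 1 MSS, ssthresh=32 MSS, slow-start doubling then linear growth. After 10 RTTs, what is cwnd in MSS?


RTT 0: cwnd = 1 MSS (initial)
RTT 1: cwnd = 2 MSS (slow start, doubled)
RTT 2: cwnd = 4 MSS (slow start, doubled)
RTT 3: cwnd = 8 MSS (slow start, doubled)
RTT 4: cwnd = 16 MSS (slow start, doubled)
RTT 5: cwnd = 32 MSS (slow start, doubled)
RTT 6: cwnd = 33 MSS (congestion avoidance, +1)
RTT 7: cwnd = 34 MSS (congestion avoidance, +1)
RTT 8: cwnd = 35 MSS (congestion avoidance, +1)
RTT 9: cwnd = 36 MSS (congestion avoidance, +1)
RTT 10: cwnd = 37 MSS (congestion avoidance, +1)

37


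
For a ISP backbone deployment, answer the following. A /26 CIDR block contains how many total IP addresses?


Given: CIDR prefix /26
Host bits = 32 - 26 = 6
Total addresses = 2^6 = 64

64


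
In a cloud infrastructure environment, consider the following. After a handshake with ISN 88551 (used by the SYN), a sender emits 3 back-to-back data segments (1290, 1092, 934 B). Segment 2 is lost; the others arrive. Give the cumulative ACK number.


SYN uses sequence number 88551; first data byte = ISN + 1 = 88552.
Segment 1: SEQ = 88552, len = 1290 B, covers [88552, 89841]
Segment 2: SEQ = 89842, len = 1092 B, covers [89842, 90933] [LOST]
Segment 3: SEQ = 90934, len = 934 B, covers [90934, 91867]
In-order data received: bytes [88552, 89841] (segments 1..1).
Segment 2 missing -> gap begins at byte 89842; later segments buffered out of order.
Cumulative ACK = next expected in-order byte = 88552 + 1290 = 89842

89842


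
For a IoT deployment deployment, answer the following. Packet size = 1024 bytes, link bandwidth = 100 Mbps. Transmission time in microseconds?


Given: packet = 1024 bytes, bandwidth = 100 Mbps
Packet in bits = 1024 * 8 = 8192 bits
Bandwidth = 100 * 10^6 = 100000000 bps
Time = 8192 / 100000000 seconds
Time in us = 8192 * 10^6 / 100000000 = 81.92

81.92


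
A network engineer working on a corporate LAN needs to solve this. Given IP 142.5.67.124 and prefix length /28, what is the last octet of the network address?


Given: IP = 142.5.67.124, prefix = /28
Subnet mask = 255.255.255.240
Last octet of IP: 124
Last octet of mask: 240
Network last octet = 124 AND 240 = 112

112


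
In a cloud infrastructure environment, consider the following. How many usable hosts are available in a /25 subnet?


Given: subnet mask /25
Host bits = 32 - 25 = 7
Total addresses = 2^7 = 128
Usable hosts = 128 - 2 (network + broadcast) = 126

126


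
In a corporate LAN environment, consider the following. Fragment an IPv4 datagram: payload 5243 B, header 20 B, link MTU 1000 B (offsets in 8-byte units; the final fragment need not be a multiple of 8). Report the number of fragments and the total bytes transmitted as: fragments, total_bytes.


Max data per non-final fragment = floor((MTU - header)/8)*8 = floor((1000 - 20)/8)*8 = floor(980/8)*8 = 976 B
Final fragment needs no 8-byte alignment: it can carry up to MTU - header = 980 B
Non-final fragments needed = ceil((payload - 980) / 976) = ceil(4263/976) = ceil(4.3678) = 5
Number of fragments = 5 + 1 = 6
Fragment sizes (data): 5 * 976 B + 363 B (last, 363 <= 980 OK)
Total bytes sent = payload + n_frags * header = 5243 + 6*20 = 5243 + 120 = 5363 B

6, 5363


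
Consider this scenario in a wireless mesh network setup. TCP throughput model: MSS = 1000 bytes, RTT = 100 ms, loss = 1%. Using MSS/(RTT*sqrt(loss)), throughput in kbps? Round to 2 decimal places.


Given: MSS = 1000 bytes, RTT = 100 ms, loss = 1%
RTT in seconds = 100 / 1000 = 0.1
Loss rate = 1% = 0.01
sqrt(loss) = sqrt(0.01) = 0.1
Throughput (bytes/s) = 1000 / (0.1 * 0.1) = 100000.0000
Throughput (kbps) = 100000.0000 * 8 / 1000 = 800.000000 -> 800.00 kbps (2 dp)

800.00


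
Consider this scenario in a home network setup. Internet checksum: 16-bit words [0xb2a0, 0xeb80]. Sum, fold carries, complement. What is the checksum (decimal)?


Given words: [0xb2a0, 0xeb80]
Step 1: Sum all words
Raw sum = 45728 + 60288 = 106016
Step 2: Fold carry: (40480 + 1) = 40481
One's complement = ~40481 & 0xFFFF = 25054

25054


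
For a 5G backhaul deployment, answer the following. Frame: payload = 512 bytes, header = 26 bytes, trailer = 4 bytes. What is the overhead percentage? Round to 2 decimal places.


Given: payload = 512 B, header = 26 B, trailer = 4 B
Overhead bytes = header + trailer = 26 + 4 = 30
Total frame = payload + overhead = 512 + 30 = 542
Overhead % = 30 / 542 * 100 = 5.5351% -> 5.54% (2 dp)

5.54


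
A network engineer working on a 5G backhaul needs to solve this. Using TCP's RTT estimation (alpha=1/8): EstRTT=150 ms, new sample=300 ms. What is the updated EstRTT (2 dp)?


Given: EstRTT = 150 ms, SampleRTT = 300 ms, alpha = 1/8
New EstRTT = (1 - alpha) * EstRTT + alpha * SampleRTT
(7/8) * 150 = 131.25
(1/8) * 300 = 37.5
New EstRTT = 131.25 + 37.5 = 168.75 ms -> 168.75 ms (2 dp)

168.75


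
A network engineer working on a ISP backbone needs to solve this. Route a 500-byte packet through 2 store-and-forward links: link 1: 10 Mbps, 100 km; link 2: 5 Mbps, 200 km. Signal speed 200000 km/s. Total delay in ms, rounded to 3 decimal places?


Packet = 500 bytes = 4000 bits. Store-and-forward: sum (t_trans + t_prop) per link.
Link 1: t_trans = 4000/(10*10^6) s = 0.4000 ms; t_prop = 100/200000 s = 0.5000 ms; subtotal = 0.9000 ms
Link 2: t_trans = 4000/(5*10^6) s = 0.8000 ms; t_prop = 200/200000 s = 1.0000 ms; subtotal = 1.8000 ms
End-to-end = 0.9000 + 1.8000 = 2.7000 ms -> 2.700 ms (3 dp)

2.700


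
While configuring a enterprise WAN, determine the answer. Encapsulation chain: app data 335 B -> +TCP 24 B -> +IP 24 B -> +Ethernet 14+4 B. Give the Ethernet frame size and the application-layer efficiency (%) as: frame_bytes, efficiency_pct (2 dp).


TCP segment = 335 + 24 = 359 B
IP packet = 359 + 24 = 383 B
Ethernet frame = 383 + 14 + 4 = 401 B
Efficiency = app / frame = 335 / 401 = 0.835411 = 83.5411% -> 83.54% (2 dp)

401, 83.54


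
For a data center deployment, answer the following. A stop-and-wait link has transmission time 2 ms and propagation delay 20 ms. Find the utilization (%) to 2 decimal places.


Given: Ttrans = 2 ms, Tprop = 20 ms
RTT = 2 * Tprop = 2 * 20 = 40 ms
U = Ttrans / (Ttrans + RTT)
U = 2 / (2 + 40)
U = 2 / 42 = 0.047619
U% = 4.76%

4.76


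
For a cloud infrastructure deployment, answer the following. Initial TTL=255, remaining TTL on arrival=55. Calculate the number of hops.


Given: initial TTL = 255, received TTL = 55
Hops = initial TTL - received TTL
Hops = 255 - 55 = 200

200
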